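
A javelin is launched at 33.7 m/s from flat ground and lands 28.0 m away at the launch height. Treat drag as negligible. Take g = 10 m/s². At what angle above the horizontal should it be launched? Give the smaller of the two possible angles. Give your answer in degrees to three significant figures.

7.14°

From R = (v₀²/g) sin 2θ: sin 2θ = 10.0 × 28.0 / 1135.7 = 0.2465.
2θ = 14.27° or 180° − 14.27° = 165.7°, so θ = 7.137° or 82.86°.
The smaller angle is 7.137°.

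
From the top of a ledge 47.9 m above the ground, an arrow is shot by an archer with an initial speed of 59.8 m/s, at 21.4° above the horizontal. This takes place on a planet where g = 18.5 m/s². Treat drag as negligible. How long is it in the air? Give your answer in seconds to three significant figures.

vₓ = 59.80 cos 21.4° = 55.68 m/s; v_y0 = 59.80 sin 21.4° = 21.82 m/s.
With up positive and y = 0 at the ground: y(t) = 47.9 + (21.82) t − 9.250 t². Setting y = 0 and taking the positive root: t = [21.82 + √(21.82² + 2·18.5·47.9)] / 18.5 = (21.82 + 47.42) / 18.5 = 3.743 s.

3.74 s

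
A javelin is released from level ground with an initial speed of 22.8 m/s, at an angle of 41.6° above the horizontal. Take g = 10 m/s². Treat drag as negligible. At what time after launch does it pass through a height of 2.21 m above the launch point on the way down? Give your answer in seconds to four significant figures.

Horizontal component vₓ = 22.80 cos 41.6° = 17.05 m/s; vertical v_y0 = 22.80 sin 41.6° = 15.14 m/s.
Require v_y0 t − ½ g t² = 2.21, i.e. 5.000 t² − 15.14 t + 2.21 = 0.
t = [15.14 ± √(15.14² − 2·10.0·2.21)] / 10.0 = (15.14 ± 13.60) / 10.0, so t = 0.1538 s or t = 2.874 s.
The descending-branch root is 2.874 s.

2.874 s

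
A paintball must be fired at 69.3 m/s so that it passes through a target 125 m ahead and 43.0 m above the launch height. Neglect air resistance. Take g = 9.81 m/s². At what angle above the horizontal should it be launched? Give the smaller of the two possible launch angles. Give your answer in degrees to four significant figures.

Trajectory: y = x tanθ − g x² (1 + tan²θ)/(2v₀²). With x = 125, y = 43.0, v₀ = 69.3, g = 9.81:
15.96 tan²θ − 125 tanθ + (58.96) = 0.
tanθ = [125 ± √(125² − 4 × 15.96 × (58.96))] / (2 × 15.96) = (125 ± 108.9) / 31.92, giving tanθ = 0.5041 or 7.329.
θ = 26.75° or 82.23°; the smaller is 26.75°.

26.75°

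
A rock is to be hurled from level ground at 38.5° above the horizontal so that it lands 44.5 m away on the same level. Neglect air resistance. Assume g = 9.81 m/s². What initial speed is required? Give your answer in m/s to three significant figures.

Level-ground range: R = v₀² sin(2θ)/g, so v₀ = √(gR / sin 2θ).
v₀ = √(9.81 × 44.5 / sin 77.00°) = √(436.5 / 0.9744) = √448.03 = 21.17 m/s.

21.2 m/s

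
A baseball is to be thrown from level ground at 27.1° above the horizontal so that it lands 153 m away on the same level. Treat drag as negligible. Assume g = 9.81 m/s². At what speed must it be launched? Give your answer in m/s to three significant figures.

43.0 m/s

From R = (v₀² / g) sin 2θ: v₀ = √(gR / sin 2θ).
v₀ = √(9.81 × 153 / sin 54.20°) = √(1501 / 0.8111) = √1850.6 = 43.02 m/s.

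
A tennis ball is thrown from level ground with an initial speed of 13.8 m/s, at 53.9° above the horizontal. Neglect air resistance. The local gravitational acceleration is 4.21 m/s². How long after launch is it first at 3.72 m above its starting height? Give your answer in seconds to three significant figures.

Components: vₓ = 13.80 cos 53.9° = 8.131 m/s, v_y0 = 13.80 sin 53.9° = 11.15 m/s.
Set y = v_y0 t − ½ g t² = 3.72: 2.105 t² − 11.15 t + 3.72 = 0.
Quadratic formula: t = (11.15 ± √93.006) / 4.21 = (11.15 ± 9.644) / 4.21 → t = 0.3578 s or 4.939 s.
The first (ascending) time is 0.3578 s.

0.358 s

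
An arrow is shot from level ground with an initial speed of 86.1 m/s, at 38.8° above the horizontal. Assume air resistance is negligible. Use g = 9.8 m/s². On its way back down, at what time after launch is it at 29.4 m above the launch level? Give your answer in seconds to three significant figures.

10.4 s

vₓ = 86.10 cos 38.8° = 67.10 m/s; v_y0 = 86.10 sin 38.8° = 53.95 m/s.
Require v_y0 t − ½ g t² = 29.4, i.e. 4.900 t² − 53.95 t + 29.4 = 0.
t = [53.95 ± √(53.95² − 2·9.80·29.4)] / 9.80 = (53.95 ± 48.32) / 9.80, so t = 0.5750 s or t = 10.44 s.
The descending-branch root is 10.44 s.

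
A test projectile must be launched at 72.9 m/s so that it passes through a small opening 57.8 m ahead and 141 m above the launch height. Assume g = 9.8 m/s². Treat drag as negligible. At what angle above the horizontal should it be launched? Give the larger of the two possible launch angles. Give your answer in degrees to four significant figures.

86.38°

Trajectory: y = x tanθ − g x² (1 + tan²θ)/(2v₀²). With x = 57.8, y = 141, v₀ = 72.9, g = 9.80:
3.080 tan²θ − 57.8 tanθ + (144.1) = 0.
tanθ = [57.8 ± √(57.8² − 4 × 3.080 × (144.1))] / (2 × 3.080) = (57.8 ± 39.57) / 6.161, giving tanθ = 2.960 or 15.80.
θ = 71.33° or 86.38°; the larger is 86.38°.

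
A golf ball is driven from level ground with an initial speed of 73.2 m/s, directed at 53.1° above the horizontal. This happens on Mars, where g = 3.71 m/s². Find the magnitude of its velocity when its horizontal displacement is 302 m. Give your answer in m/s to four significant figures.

54.99 m/s

Resolve: vₓ = 73.20 cos 53.1° = 43.95 m/s and v_y0 = 73.20 sin 53.1° = 58.54 m/s.
Time to reach x = 302 m: t = x/vₓ = 302/43.95 = 6.871 s.
Vertical velocity there: v_y = v_y0 − g t = 58.54 − 3.71 × 6.871 = 33.04 m/s.
Speed: √(vₓ² + v_y²) = √(43.95² + 33.04²) = 54.99 m/s.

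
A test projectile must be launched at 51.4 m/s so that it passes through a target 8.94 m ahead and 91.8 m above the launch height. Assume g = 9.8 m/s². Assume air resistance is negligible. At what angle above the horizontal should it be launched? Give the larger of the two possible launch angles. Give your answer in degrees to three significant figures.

Trajectory: y = x tanθ − g x² (1 + tan²θ)/(2v₀²). With x = 8.94, y = 91.8, v₀ = 51.4, g = 9.80:
0.1482 tan²θ − 8.94 tanθ + (91.95) = 0.
tanθ = [8.94 ± √(8.94² − 4 × 0.1482 × (91.95))] / (2 × 0.1482) = (8.94 ± 5.040) / 0.2965, giving tanθ = 13.15 or 47.16.
θ = 85.65° or 88.79°; the larger is 88.79°.

88.8°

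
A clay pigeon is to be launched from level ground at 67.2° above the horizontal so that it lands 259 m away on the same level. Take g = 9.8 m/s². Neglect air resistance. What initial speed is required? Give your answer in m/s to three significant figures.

From R = (v₀² / g) sin 2θ: v₀ = √(gR / sin 2θ).
v₀ = √(9.80 × 259 / sin 134.4°) = √(2538 / 0.7145) = √3552.6 = 59.60 m/s.

59.6 m/s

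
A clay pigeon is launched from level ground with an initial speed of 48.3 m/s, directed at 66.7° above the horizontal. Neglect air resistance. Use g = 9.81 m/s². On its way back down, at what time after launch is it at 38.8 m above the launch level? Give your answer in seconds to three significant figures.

8.06 s

vₓ = 48.30 cos 66.7° = 19.10 m/s; v_y0 = 48.30 sin 66.7° = 44.36 m/s.
Require v_y0 t − ½ g t² = 38.8, i.e. 4.905 t² − 44.36 t + 38.8 = 0.
t = [44.36 ± √(44.36² − 2·9.81·38.8)] / 9.81 = (44.36 ± 34.74) / 9.81, so t = 0.9811 s or t = 8.063 s.
The descending-branch root is 8.063 s.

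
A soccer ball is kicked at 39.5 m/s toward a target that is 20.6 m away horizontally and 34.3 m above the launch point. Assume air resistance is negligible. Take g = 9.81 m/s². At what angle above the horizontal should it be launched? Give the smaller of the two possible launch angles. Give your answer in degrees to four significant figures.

63.26°

Trajectory: y = x tanθ − g x² (1 + tan²θ)/(2v₀²). With x = 20.6, y = 34.3, v₀ = 39.5, g = 9.81:
1.334 tan²θ − 20.6 tanθ + (35.63) = 0.
tanθ = [20.6 ± √(20.6² − 4 × 1.334 × (35.63))] / (2 × 1.334) = (20.6 ± 15.30) / 2.668, giving tanθ = 1.985 or 13.46.
θ = 63.26° or 85.75°; the smaller is 63.26°.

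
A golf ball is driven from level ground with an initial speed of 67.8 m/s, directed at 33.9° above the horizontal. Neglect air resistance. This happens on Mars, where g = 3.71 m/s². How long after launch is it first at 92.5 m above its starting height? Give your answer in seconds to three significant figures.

2.84 s

Resolve: vₓ = 67.80 cos 33.9° = 56.27 m/s and v_y0 = 67.80 sin 33.9° = 37.82 m/s.
Set y = v_y0 t − ½ g t² = 92.5: 1.855 t² − 37.82 t + 92.5 = 0.
t = [37.82 ± √(37.82² − 2·3.71·92.5)] / 3.71 = (37.82 ± 27.27) / 3.71, so t = 2.842 s or t = 17.54 s.
The first (ascending) time is 2.842 s.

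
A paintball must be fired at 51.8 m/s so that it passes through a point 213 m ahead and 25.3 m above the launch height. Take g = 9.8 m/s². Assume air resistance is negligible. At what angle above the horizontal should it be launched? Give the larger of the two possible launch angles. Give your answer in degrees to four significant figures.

61.92°

Trajectory: y = x tanθ − g x² (1 + tan²θ)/(2v₀²). With x = 213, y = 25.3, v₀ = 51.8, g = 9.80:
82.85 tan²θ − 213 tanθ + (108.2) = 0.
tanθ = [213 ± √(213² − 4 × 82.85 × (108.2))] / (2 × 82.85) = (213 ± 97.61) / 165.7, giving tanθ = 0.6964 or 1.875.
θ = 34.85° or 61.92°; the larger is 61.92°.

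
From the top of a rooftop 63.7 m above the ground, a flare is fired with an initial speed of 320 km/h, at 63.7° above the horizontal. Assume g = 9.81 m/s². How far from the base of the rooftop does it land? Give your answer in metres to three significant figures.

Convert: 320 km/h = 320/3.6 = 88.89 m/s.
Resolve: vₓ = 88.89 cos 63.7° = 39.38 m/s and v_y0 = 88.89 sin 63.7° = 79.69 m/s.
Vertical motion (up positive, ground at y = 0): 4.905 t² − (79.69) t − 63.7 = 0, so t = (79.69 + √(79.69² + 2·9.81·63.7)) / 9.81 = (79.69 + 87.18) / 9.81 = 17.01 s.
Horizontal distance: R = vₓ t = 39.38 × 17.01 = 669.9 m.

670 m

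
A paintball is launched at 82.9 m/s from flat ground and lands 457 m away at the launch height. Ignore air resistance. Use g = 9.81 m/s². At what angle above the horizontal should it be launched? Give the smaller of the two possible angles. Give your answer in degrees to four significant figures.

20.36°

From R = (v₀²/g) sin 2θ: sin 2θ = 9.81 × 457 / 6872.4 = 0.6523.
2θ = 40.72° or 180° − 40.72° = 139.3°, so θ = 20.36° or 69.64°.
The smaller angle is 20.36°.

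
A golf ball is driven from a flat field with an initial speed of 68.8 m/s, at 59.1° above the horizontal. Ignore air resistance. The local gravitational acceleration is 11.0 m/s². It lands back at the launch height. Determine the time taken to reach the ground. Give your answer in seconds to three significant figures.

10.7 s

Components: vₓ = 68.80 cos 59.1° = 35.33 m/s, v_y0 = 68.80 sin 59.1° = 59.03 m/s.
Landing at launch height ⇒ T = 2 v_y0 / g = 2 × 59.03 / 11.0 = 10.73 s.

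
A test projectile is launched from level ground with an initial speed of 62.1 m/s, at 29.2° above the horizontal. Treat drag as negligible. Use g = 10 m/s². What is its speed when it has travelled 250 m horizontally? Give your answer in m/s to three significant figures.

Resolve: vₓ = 62.10 cos 29.2° = 54.21 m/s and v_y0 = 62.10 sin 29.2° = 30.30 m/s.
Time to reach x = 250 m: t = x/vₓ = 250/54.21 = 4.612 s.
Vertical velocity there: v_y = v_y0 − g t = 30.30 − 10.0 × 4.612 = −15.82 m/s.
Speed: √(vₓ² + v_y²) = √(54.21² + 15.82²) = 56.47 m/s.

56.5 m/s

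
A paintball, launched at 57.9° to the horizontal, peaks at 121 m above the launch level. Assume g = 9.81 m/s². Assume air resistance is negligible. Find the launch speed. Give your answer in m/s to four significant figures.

57.52 m/s

At the peak v_y = 0, so v_y0 = √(2gH) = √(2 × 9.81 × 121) = 48.72 m/s.
v_y0 = v₀ sin θ ⇒ v₀ = 48.72 / sin 57.9° = 57.52 m/s.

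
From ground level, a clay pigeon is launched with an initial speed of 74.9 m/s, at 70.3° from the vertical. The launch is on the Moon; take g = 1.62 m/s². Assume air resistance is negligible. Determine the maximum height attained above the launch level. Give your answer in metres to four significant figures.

196.8 m

Resolve: vₓ = 74.90 sin 70.3° = 70.52 m/s and v_y0 = 74.90 cos 70.3° = 25.25 m/s.
Maximum height: H = v_y0² / (2g) = 25.25² / (2 × 1.62) = 196.8 m.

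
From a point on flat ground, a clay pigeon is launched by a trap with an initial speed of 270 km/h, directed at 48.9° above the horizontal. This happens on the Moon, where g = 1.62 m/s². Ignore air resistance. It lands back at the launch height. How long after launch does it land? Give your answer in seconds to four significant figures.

Convert: 270 km/h = 270/3.6 = 75.00 m/s.
Components: vₓ = 75.00 cos 48.9° = 49.30 m/s, v_y0 = 75.00 sin 48.9° = 56.52 m/s.
Landing at launch height ⇒ T = 2 v_y0 / g = 2 × 56.52 / 1.62 = 69.77 s.

69.77 s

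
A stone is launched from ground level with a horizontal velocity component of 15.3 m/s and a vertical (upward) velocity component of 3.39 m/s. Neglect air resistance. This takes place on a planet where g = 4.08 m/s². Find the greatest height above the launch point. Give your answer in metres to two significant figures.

1.4 m

Maximum height: H = v_y0² / (2g) = 3.390² / (2 × 4.08) = 1.408 m.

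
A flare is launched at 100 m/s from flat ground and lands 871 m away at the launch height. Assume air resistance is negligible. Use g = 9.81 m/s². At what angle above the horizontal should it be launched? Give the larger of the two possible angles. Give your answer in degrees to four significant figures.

60.65°

From R = (v₀²/g) sin 2θ: sin 2θ = 9.81 × 871 / 10000 = 0.8545.
2θ = 58.70° or 180° − 58.70° = 121.3°, so θ = 29.35° or 60.65°.
The larger angle is 60.65°.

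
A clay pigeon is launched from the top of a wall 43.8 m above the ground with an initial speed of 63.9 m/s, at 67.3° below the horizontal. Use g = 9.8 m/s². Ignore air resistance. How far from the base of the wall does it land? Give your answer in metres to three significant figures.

Horizontal component vₓ = 63.90 cos 67.3° = 24.66 m/s; vertical v_y0 = −58.95 m/s (downward).
Vertical motion (up positive, ground at y = 0): 4.900 t² − (−58.95) t − 43.8 = 0, so t = (−58.95 + √(58.95² + 2·9.80·43.8)) / 9.80 = (−58.95 + 65.83) / 9.80 = 0.7020 s.
Horizontal distance: R = vₓ t = 24.66 × 0.7020 = 17.31 m.

17.3 m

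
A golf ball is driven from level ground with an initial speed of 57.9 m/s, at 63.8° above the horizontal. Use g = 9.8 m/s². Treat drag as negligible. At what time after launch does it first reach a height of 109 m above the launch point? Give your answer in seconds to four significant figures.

2.881 s

Components: vₓ = 57.90 cos 63.8° = 25.56 m/s, v_y0 = 57.90 sin 63.8° = 51.95 m/s.
Require v_y0 t − ½ g t² = 109, i.e. 4.900 t² − 51.95 t + 109 = 0.
Quadratic formula: t = (51.95 ± √562.53) / 9.80 = (51.95 ± 23.72) / 9.80 → t = 2.881 s or 7.721 s.
The first (ascending) time is 2.881 s.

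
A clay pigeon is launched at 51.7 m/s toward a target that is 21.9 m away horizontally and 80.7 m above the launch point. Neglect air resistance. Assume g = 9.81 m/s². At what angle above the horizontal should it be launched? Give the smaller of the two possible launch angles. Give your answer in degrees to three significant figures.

Trajectory: y = x tanθ − g x² (1 + tan²θ)/(2v₀²). With x = 21.9, y = 80.7, v₀ = 51.7, g = 9.81:
0.8801 tan²θ − 21.9 tanθ + (81.58) = 0.
tanθ = [21.9 ± √(21.9² − 4 × 0.8801 × (81.58))] / (2 × 0.8801) = (21.9 ± 13.87) / 1.760, giving tanθ = 4.561 or 20.32.
θ = 77.63° or 87.18°; the smaller is 77.63°.

77.6°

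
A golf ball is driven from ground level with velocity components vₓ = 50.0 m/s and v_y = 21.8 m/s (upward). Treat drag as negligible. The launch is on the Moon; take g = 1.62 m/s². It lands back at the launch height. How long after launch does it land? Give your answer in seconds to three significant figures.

26.9 s

Landing at launch height ⇒ T = 2 v_y0 / g = 2 × 21.80 / 1.62 = 26.91 s.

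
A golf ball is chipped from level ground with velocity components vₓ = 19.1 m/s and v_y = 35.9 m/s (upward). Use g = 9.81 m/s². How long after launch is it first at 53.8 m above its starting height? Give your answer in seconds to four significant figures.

Set y = v_y0 t − ½ g t² = 53.8: 4.905 t² − 35.90 t + 53.8 = 0.
Quadratic formula: t = (35.90 ± √233.25) / 9.81 = (35.90 ± 15.27) / 9.81 → t = 2.103 s or 5.216 s.
The first (ascending) time is 2.103 s.

2.103 s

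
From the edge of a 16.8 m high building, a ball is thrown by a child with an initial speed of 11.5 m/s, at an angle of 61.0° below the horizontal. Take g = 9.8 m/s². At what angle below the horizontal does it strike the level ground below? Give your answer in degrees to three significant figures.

Horizontal component vₓ = 11.50 cos 61.0° = 5.575 m/s; vertical v_y0 = −10.06 m/s (downward).
The projectile lands when y = 16.8 + (−10.06) t − ½·9.80·t² = 0. Positive root: t = (−10.06 + √(10.06² + 2·9.80·16.8)) / 9.80 = (−10.06 + 20.75) / 9.80 = 1.091 s.
At impact: v_y = v_y0 − g t = −20.75 m/s; vₓ = 5.575 m/s.
Angle below horizontal: arctan(|v_y|/vₓ) = arctan(20.75/5.575) = 74.96°.

75.0°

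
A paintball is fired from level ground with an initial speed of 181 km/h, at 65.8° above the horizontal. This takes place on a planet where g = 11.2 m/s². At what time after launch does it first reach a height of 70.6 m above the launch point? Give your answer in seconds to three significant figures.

Convert: 181 km/h = 181/3.6 = 50.28 m/s.
vₓ = 50.28 cos 65.8° = 20.61 m/s; v_y0 = 50.28 sin 65.8° = 45.86 m/s.
Set y = v_y0 t − ½ g t² = 70.6: 5.600 t² − 45.86 t + 70.6 = 0.
t = [45.86 ± √(45.86² − 2·11.2·70.6)] / 11.2 = (45.86 ± 22.84) / 11.2, so t = 2.055 s or t = 6.134 s.
The first (ascending) time is 2.055 s.

2.06 s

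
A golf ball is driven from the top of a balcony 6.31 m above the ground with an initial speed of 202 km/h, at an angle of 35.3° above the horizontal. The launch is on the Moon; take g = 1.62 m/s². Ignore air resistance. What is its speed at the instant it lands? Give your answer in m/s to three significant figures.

Convert: 202 km/h = 202/3.6 = 56.11 m/s.
Components: vₓ = 56.11 cos 35.3° = 45.79 m/s, v_y0 = 56.11 sin 35.3° = 32.42 m/s.
Vertical motion (up positive, ground at y = 0): 0.8100 t² − (32.42) t − 6.31 = 0, so t = (32.42 + √(32.42² + 2·1.62·6.31)) / 1.62 = (32.42 + 32.74) / 1.62 = 40.22 s.
Vertical velocity at impact: v_y = v_y0 − g t = 32.42 − 1.62 × 40.22 = −32.74 m/s.
Speed: |v| = √(vₓ² + v_y²) = √(45.79² + 32.74²) = 56.29 m/s.

56.3 m/s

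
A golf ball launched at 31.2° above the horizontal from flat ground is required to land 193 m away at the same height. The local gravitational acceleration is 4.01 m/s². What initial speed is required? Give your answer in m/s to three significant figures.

On level ground R = v₀² sin 2θ / g ⇒ v₀ = √(gR / sin 2θ).
v₀ = √(4.01 × 193 / sin 62.40°) = √(773.9 / 0.8862) = √873.31 = 29.55 m/s.

29.6 m/s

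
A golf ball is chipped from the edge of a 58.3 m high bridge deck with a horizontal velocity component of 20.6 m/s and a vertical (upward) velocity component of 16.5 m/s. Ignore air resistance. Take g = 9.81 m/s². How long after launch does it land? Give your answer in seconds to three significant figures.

Vertical motion (up positive, ground at y = 0): 4.905 t² − (16.50) t − 58.3 = 0, so t = (16.50 + √(16.50² + 2·9.81·58.3)) / 9.81 = (16.50 + 37.63) / 9.81 = 5.518 s.

5.52 s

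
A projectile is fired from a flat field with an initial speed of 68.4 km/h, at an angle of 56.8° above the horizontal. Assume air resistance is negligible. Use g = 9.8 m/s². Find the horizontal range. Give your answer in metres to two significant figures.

34 m

Convert: 68.4 km/h = 68.4/3.6 = 19.00 m/s.
vₓ = 19.00 cos 56.8° = 10.40 m/s; v_y0 = 19.00 sin 56.8° = 15.90 m/s.
Flight time T = 2 v_y0 / g = 3.245 s.
Range: R = vₓ T = 10.40 × 3.245 = 33.76 m.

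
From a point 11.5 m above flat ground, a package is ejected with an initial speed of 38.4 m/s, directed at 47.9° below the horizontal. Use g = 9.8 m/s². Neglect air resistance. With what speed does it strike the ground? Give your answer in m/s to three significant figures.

vₓ = 38.40 cos 47.9° = 25.74 m/s; v_y0 = −28.49 m/s (downward).
The projectile lands when y = 11.5 + (−28.49) t − ½·9.80·t² = 0. Positive root: t = (−28.49 + √(28.49² + 2·9.80·11.5)) / 9.80 = (−28.49 + 32.21) / 9.80 = 0.3789 s.
Vertical velocity at impact: v_y = v_y0 − g t = −28.49 − 9.80 × 0.3789 = −32.21 m/s.
Speed: |v| = √(vₓ² + v_y²) = √(25.74² + 32.21²) = 41.23 m/s.

41.2 m/s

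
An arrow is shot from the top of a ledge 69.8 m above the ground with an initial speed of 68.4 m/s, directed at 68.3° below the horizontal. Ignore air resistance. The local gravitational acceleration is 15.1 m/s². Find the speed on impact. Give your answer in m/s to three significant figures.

82.4 m/s

Resolve: vₓ = 68.40 cos 68.3° = 25.29 m/s and v_y0 = −63.55 m/s (downward).
With up positive and y = 0 at the ground: y(t) = 69.8 + (−63.55) t − 7.550 t². Setting y = 0 and taking the positive root: t = [−63.55 + √(63.55² + 2·15.1·69.8)] / 15.1 = (−63.55 + 78.40) / 15.1 = 0.9834 s.
Vertical velocity at impact: v_y = v_y0 − g t = −63.55 − 15.1 × 0.9834 = −78.40 m/s.
Speed: |v| = √(vₓ² + v_y²) = √(25.29² + 78.40²) = 82.38 m/s.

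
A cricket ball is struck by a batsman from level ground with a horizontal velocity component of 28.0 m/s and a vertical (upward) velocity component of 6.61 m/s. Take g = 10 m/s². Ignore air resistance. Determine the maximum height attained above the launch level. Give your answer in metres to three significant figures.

2.18 m

At the apex v_y = 0, so H = v_y0²/(2g) = 6.610²/20.00 = 2.185 m.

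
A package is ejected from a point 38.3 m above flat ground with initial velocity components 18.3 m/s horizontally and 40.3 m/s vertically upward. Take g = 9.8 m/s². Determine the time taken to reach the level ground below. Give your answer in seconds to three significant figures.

9.08 s

With up positive and y = 0 at the ground: y(t) = 38.3 + (40.30) t − 4.900 t². Setting y = 0 and taking the positive root: t = [40.30 + √(40.30² + 2·9.80·38.3)] / 9.80 = (40.30 + 48.73) / 9.80 = 9.085 s.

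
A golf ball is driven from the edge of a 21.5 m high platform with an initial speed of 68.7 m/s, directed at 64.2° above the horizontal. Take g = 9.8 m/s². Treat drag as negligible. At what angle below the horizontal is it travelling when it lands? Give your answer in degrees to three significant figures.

65.4°

Horizontal component vₓ = 68.70 cos 64.2° = 29.90 m/s; vertical v_y0 = 68.70 sin 64.2° = 61.85 m/s.
With up positive and y = 0 at the ground: y(t) = 21.5 + (61.85) t − 4.900 t². Setting y = 0 and taking the positive root: t = [61.85 + √(61.85² + 2·9.80·21.5)] / 9.80 = (61.85 + 65.17) / 9.80 = 12.96 s.
At impact: v_y = v_y0 − g t = −65.17 m/s; vₓ = 29.90 m/s.
Angle below horizontal: arctan(|v_y|/vₓ) = arctan(65.17/29.90) = 65.35°.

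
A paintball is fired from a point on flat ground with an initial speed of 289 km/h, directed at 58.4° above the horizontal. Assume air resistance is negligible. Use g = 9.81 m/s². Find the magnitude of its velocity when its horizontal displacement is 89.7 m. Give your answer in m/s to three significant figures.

Convert: 289 km/h = 289/3.6 = 80.28 m/s.
Components: vₓ = 80.28 cos 58.4° = 42.06 m/s, v_y0 = 80.28 sin 58.4° = 68.37 m/s.
Time to reach x = 89.7 m: t = x/vₓ = 89.7/42.06 = 2.132 s.
Vertical velocity there: v_y = v_y0 − g t = 68.37 − 9.81 × 2.132 = 47.46 m/s.
Speed: √(vₓ² + v_y²) = √(42.06² + 47.46²) = 63.41 m/s.

63.4 m/s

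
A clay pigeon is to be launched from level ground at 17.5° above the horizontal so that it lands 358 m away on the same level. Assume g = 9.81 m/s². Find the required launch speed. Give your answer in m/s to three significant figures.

From R = (v₀² / g) sin 2θ: v₀ = √(gR / sin 2θ).
v₀ = √(9.81 × 358 / sin 35.00°) = √(3512 / 0.5736) = √6123.0 = 78.25 m/s.

78.2 m/s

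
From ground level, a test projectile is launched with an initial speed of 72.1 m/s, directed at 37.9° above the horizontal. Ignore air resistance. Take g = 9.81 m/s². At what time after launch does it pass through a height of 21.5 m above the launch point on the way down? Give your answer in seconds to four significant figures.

8.515 s

Horizontal component vₓ = 72.10 cos 37.9° = 56.89 m/s; vertical v_y0 = 72.10 sin 37.9° = 44.29 m/s.
Set y = v_y0 t − ½ g t² = 21.5: 4.905 t² − 44.29 t + 21.5 = 0.
Quadratic formula: t = (44.29 ± √1539.8) / 9.81 = (44.29 ± 39.24) / 9.81 → t = 0.5148 s or 8.515 s.
The descending-branch root is 8.515 s.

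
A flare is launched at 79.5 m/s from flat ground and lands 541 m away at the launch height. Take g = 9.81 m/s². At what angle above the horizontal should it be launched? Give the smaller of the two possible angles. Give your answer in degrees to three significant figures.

28.6°

From R = (v₀²/g) sin 2θ: sin 2θ = 9.81 × 541 / 6320.2 = 0.8397.
2θ = 57.11° or 180° − 57.11° = 122.9°, so θ = 28.56° or 61.44°.
The smaller angle is 28.56°.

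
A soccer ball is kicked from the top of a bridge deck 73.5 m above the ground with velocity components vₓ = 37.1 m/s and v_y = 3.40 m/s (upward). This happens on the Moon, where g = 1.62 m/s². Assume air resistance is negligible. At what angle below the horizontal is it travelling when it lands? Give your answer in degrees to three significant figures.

The projectile lands when y = 73.5 + (3.400) t − ½·1.62·t² = 0. Positive root: t = (3.400 + √(3.400² + 2·1.62·73.5)) / 1.62 = (3.400 + 15.80) / 1.62 = 11.85 s.
At impact: v_y = v_y0 − g t = −15.80 m/s; vₓ = 37.10 m/s.
Angle below horizontal: arctan(|v_y|/vₓ) = arctan(15.80/37.10) = 23.07°.

23.1°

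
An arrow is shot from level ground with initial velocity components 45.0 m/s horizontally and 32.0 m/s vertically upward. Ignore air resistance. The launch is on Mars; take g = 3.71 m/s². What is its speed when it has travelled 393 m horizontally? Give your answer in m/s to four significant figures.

x = vₓ t ⇒ t = 393/45.00 = 8.733 s.
Vertical velocity there: v_y = v_y0 − g t = 32.00 − 3.71 × 8.733 = −0.4007 m/s.
Speed: √(vₓ² + v_y²) = √(45.00² + 0.4007²) = 45.00 m/s.

45.00 m/s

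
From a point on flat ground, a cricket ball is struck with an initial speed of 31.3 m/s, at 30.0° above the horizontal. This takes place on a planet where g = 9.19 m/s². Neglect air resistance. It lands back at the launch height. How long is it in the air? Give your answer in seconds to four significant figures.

3.406 s

Resolve: vₓ = 31.30 cos 30.0° = 27.11 m/s and v_y0 = 31.30 sin 30.0° = 15.65 m/s.
Landing at launch height ⇒ T = 2 v_y0 / g = 2 × 15.65 / 9.19 = 3.406 s.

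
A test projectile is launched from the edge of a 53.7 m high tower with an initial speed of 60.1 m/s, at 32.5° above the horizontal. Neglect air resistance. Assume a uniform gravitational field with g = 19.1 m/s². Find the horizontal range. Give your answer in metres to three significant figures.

233 m

Resolve: vₓ = 60.10 cos 32.5° = 50.69 m/s and v_y0 = 60.10 sin 32.5° = 32.29 m/s.
Vertical motion (up positive, ground at y = 0): 9.550 t² − (32.29) t − 53.7 = 0, so t = (32.29 + √(32.29² + 2·19.1·53.7)) / 19.1 = (32.29 + 55.62) / 19.1 = 4.603 s.
Horizontal distance: R = vₓ t = 50.69 × 4.603 = 233.3 m.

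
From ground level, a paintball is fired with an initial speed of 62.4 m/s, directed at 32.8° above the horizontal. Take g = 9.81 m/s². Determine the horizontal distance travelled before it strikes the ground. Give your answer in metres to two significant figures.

Horizontal component vₓ = 62.40 cos 32.8° = 52.45 m/s; vertical v_y0 = 62.40 sin 32.8° = 33.80 m/s.
Flight time T = 2 v_y0 / g = 6.891 s.
Range: R = vₓ T = 52.45 × 6.891 = 361.5 m.

360 m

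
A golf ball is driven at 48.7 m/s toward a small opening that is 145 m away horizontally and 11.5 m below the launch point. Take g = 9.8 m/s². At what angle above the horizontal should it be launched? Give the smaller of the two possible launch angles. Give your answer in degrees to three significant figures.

Trajectory: y = x tanθ − g x² (1 + tan²θ)/(2v₀²). With x = 145, y = −11.5, v₀ = 48.7, g = 9.80:
43.44 tan²θ − 145 tanθ + (31.94) = 0.
tanθ = [145 ± √(145² − 4 × 43.44 × (31.94))] / (2 × 43.44) = (145 ± 124.4) / 86.88, giving tanθ = 0.2371 or 3.101.
θ = 13.34° or 72.13°; the smaller is 13.34°.

13.3°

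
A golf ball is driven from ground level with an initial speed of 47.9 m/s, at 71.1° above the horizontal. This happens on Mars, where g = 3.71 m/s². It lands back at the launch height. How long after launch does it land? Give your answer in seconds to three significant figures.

Resolve: vₓ = 47.90 cos 71.1° = 15.52 m/s and v_y0 = 47.90 sin 71.1° = 45.32 m/s.
It returns to y = 0 when t = 2 v_y0 / g = 2(45.32)/3.71 = 24.43 s.

24.4 s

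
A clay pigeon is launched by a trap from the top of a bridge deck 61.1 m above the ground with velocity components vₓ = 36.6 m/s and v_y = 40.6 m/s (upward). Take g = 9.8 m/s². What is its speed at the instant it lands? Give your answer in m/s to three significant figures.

64.7 m/s

With up positive and y = 0 at the ground: y(t) = 61.1 + (40.60) t − 4.900 t². Setting y = 0 and taking the positive root: t = [40.60 + √(40.60² + 2·9.80·61.1)] / 9.80 = (40.60 + 53.35) / 9.80 = 9.586 s.
Vertical velocity at impact: v_y = v_y0 − g t = 40.60 − 9.80 × 9.586 = −53.35 m/s.
Speed: |v| = √(vₓ² + v_y²) = √(36.60² + 53.35²) = 64.70 m/s.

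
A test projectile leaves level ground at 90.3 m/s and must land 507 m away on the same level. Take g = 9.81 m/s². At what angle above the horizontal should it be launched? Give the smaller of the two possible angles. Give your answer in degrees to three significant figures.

From R = (v₀²/g) sin 2θ: sin 2θ = 9.81 × 507 / 8154.1 = 0.6100.
2θ = 37.59° or 180° − 37.59° = 142.4°, so θ = 18.79° or 71.21°.
The smaller angle is 18.79°.

18.8°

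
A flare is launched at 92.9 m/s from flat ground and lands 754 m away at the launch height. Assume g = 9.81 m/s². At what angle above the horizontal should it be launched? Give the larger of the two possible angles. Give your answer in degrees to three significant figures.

R = v₀² sin 2θ / g gives sin 2θ = gR/v₀² = 9.81·754/92.9² = 0.8571.
2θ = 58.99° or 180° − 58.99° = 121.0°, so θ = 29.49° or 60.51°.
The larger angle is 60.51°.

60.5°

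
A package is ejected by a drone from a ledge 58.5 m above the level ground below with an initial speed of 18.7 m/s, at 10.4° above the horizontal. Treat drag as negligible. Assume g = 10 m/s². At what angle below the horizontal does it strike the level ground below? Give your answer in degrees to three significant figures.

61.8°

vₓ = 18.70 cos 10.4° = 18.39 m/s; v_y0 = 18.70 sin 10.4° = 3.376 m/s.
The projectile lands when y = 58.5 + (3.376) t − ½·10.0·t² = 0. Positive root: t = (3.376 + √(3.376² + 2·10.0·58.5)) / 10.0 = (3.376 + 34.37) / 10.0 = 3.775 s.
At impact: v_y = v_y0 − g t = −34.37 m/s; vₓ = 18.39 m/s.
Angle below horizontal: arctan(|v_y|/vₓ) = arctan(34.37/18.39) = 61.85°.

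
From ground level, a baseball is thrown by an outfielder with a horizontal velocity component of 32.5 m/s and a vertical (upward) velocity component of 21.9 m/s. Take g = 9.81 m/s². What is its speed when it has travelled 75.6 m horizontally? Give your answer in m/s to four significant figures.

Time to reach x = 75.6 m: t = x/vₓ = 75.6/32.50 = 2.326 s.
Vertical velocity there: v_y = v_y0 − g t = 21.90 − 9.81 × 2.326 = −0.9196 m/s.
Speed: √(vₓ² + v_y²) = √(32.50² + 0.9196²) = 32.51 m/s.

32.51 m/s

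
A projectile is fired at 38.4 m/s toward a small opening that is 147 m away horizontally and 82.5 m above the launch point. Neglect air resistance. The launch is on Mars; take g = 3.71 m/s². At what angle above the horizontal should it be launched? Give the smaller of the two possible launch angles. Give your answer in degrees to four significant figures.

Trajectory: y = x tanθ − g x² (1 + tan²θ)/(2v₀²). With x = 147, y = 82.5, v₀ = 38.4, g = 3.71:
27.18 tan²θ − 147 tanθ + (109.7) = 0.
tanθ = [147 ± √(147² − 4 × 27.18 × (109.7))] / (2 × 27.18) = (147 ± 98.40) / 54.37, giving tanθ = 0.8939 or 4.514.
θ = 41.79° or 77.51°; the smaller is 41.79°.

41.79°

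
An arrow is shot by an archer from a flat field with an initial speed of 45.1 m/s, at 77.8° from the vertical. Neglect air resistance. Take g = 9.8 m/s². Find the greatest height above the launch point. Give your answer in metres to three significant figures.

Resolve: vₓ = 45.10 sin 77.8° = 44.08 m/s and v_y0 = 45.10 cos 77.8° = 9.531 m/s.
At the apex v_y = 0, so H = v_y0²/(2g) = 9.531²/19.60 = 4.634 m.

4.63 m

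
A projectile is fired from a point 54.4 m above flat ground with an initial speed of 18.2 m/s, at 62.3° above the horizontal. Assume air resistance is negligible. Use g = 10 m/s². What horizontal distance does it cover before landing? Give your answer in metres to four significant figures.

Components: vₓ = 18.20 cos 62.3° = 8.460 m/s, v_y0 = 18.20 sin 62.3° = 16.11 m/s.
With up positive and y = 0 at the ground: y(t) = 54.4 + (16.11) t − 5.000 t². Setting y = 0 and taking the positive root: t = [16.11 + √(16.11² + 2·10.0·54.4)] / 10.0 = (16.11 + 36.71) / 10.0 = 5.282 s.
Horizontal distance: R = vₓ t = 8.460 × 5.282 = 44.69 m.

44.69 m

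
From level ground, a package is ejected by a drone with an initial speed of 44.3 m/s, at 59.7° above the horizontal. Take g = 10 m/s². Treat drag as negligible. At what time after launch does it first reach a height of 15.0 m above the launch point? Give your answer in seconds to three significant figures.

0.415 s

Resolve: vₓ = 44.30 cos 59.7° = 22.35 m/s and v_y0 = 44.30 sin 59.7° = 38.25 m/s.
Require v_y0 t − ½ g t² = 15.0, i.e. 5.000 t² − 38.25 t + 15.0 = 0.
t = [38.25 ± √(38.25² − 2·10.0·15.0)] / 10.0 = (38.25 ± 34.10) / 10.0, so t = 0.4146 s or t = 7.235 s.
The first (ascending) time is 0.4146 s.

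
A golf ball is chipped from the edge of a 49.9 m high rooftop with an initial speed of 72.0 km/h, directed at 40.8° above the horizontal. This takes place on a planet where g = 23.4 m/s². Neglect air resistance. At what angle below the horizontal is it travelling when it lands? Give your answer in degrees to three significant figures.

73.2°

Convert: 72.0 km/h = 72.0/3.6 = 20.00 m/s.
Resolve: vₓ = 20.00 cos 40.8° = 15.14 m/s and v_y0 = 20.00 sin 40.8° = 13.07 m/s.
Vertical motion (up positive, ground at y = 0): 11.70 t² − (13.07) t − 49.9 = 0, so t = (13.07 + √(13.07² + 2·23.4·49.9)) / 23.4 = (13.07 + 50.06) / 23.4 = 2.698 s.
At impact: v_y = v_y0 − g t = −50.06 m/s; vₓ = 15.14 m/s.
Angle below horizontal: arctan(|v_y|/vₓ) = arctan(50.06/15.14) = 73.17°.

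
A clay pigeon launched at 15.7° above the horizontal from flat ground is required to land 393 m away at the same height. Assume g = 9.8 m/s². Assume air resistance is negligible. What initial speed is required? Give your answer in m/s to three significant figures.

From R = (v₀² / g) sin 2θ: v₀ = √(gR / sin 2θ).
v₀ = √(9.80 × 393 / sin 31.40°) = √(3851 / 0.5210) = √7392.2 = 85.98 m/s.

86.0 m/s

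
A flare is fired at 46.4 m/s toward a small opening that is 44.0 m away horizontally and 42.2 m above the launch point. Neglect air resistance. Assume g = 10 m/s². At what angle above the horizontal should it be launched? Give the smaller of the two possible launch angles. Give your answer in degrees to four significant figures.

Trajectory: y = x tanθ − g x² (1 + tan²θ)/(2v₀²). With x = 44.0, y = 42.2, v₀ = 46.4, g = 10.0:
4.496 tan²θ − 44.0 tanθ + (46.70) = 0.
tanθ = [44.0 ± √(44.0² − 4 × 4.496 × (46.70))] / (2 × 4.496) = (44.0 ± 33.11) / 8.992, giving tanθ = 1.211 or 8.575.
θ = 50.46° or 83.35°; the smaller is 50.46°.

50.46°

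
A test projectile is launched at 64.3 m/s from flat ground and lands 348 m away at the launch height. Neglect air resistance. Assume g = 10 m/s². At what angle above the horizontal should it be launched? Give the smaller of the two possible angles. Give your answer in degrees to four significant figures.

Level-ground range R = v₀² sin(2θ)/g ⇒ sin(2θ) = gR/v₀² = 10.0 × 348 / 64.3² = 0.8417.
2θ = 57.32° or 180° − 57.32° = 122.7°, so θ = 28.66° or 61.34°.
The smaller angle is 28.66°.

28.66°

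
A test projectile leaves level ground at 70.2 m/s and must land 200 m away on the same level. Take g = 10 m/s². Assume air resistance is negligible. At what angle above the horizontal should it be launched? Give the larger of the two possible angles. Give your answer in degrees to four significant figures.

78.03°

Level-ground range R = v₀² sin(2θ)/g ⇒ sin(2θ) = gR/v₀² = 10.0 × 200 / 70.2² = 0.4058.
2θ = 23.94° or 180° − 23.94° = 156.1°, so θ = 11.97° or 78.03°.
The larger angle is 78.03°.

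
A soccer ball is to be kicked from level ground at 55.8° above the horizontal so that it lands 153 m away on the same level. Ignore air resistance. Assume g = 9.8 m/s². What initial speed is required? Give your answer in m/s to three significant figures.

On level ground R = v₀² sin 2θ / g ⇒ v₀ = √(gR / sin 2θ).
v₀ = √(9.80 × 153 / sin 111.6°) = √(1499 / 0.9298) = √1612.6 = 40.16 m/s.

40.2 m/s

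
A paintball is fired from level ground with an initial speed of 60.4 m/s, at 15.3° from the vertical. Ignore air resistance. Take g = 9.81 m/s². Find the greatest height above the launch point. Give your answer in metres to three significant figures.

173 m

Components: vₓ = 60.40 sin 15.3° = 15.94 m/s, v_y0 = 60.40 cos 15.3° = 58.26 m/s.
Maximum height: H = v_y0² / (2g) = 58.26² / (2 × 9.81) = 173.0 m.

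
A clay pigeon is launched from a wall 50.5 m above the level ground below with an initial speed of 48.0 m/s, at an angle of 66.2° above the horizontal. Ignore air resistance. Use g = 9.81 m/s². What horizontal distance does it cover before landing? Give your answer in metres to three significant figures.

193 m

Resolve: vₓ = 48.00 cos 66.2° = 19.37 m/s and v_y0 = 48.00 sin 66.2° = 43.92 m/s.
Vertical motion (up positive, ground at y = 0): 4.905 t² − (43.92) t − 50.5 = 0, so t = (43.92 + √(43.92² + 2·9.81·50.5)) / 9.81 = (43.92 + 54.03) / 9.81 = 9.985 s.
Horizontal distance: R = vₓ t = 19.37 × 9.985 = 193.4 m.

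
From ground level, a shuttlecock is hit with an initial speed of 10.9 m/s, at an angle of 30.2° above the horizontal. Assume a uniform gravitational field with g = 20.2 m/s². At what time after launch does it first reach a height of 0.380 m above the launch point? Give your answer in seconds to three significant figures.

0.0816 s

vₓ = 10.90 cos 30.2° = 9.421 m/s; v_y0 = 10.90 sin 30.2° = 5.483 m/s.
Require v_y0 t − ½ g t² = 0.380, i.e. 10.10 t² − 5.483 t + 0.380 = 0.
t = [5.483 ± √(5.483² − 2·20.2·0.380)] / 20.2 = (5.483 ± 3.835) / 20.2, so t = 0.08156 s or t = 0.4613 s.
The first (ascending) time is 0.08156 s.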